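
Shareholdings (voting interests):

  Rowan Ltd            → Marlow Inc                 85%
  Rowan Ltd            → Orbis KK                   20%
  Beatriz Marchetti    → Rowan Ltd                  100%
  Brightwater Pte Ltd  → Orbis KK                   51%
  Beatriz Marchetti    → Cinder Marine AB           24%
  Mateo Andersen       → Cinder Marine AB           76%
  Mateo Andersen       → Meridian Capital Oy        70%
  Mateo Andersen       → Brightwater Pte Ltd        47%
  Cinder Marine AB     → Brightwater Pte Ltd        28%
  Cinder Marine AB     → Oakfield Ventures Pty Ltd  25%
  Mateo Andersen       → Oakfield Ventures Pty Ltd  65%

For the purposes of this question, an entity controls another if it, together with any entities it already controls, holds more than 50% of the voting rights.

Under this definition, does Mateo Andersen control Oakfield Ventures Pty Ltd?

Yes

Mateo holds 76% of Cinder, so Mateo controls Cinder.
Cinder and Mateo together hold 25% + 65% = 90% of Oakfield, so Mateo controls Oakfield.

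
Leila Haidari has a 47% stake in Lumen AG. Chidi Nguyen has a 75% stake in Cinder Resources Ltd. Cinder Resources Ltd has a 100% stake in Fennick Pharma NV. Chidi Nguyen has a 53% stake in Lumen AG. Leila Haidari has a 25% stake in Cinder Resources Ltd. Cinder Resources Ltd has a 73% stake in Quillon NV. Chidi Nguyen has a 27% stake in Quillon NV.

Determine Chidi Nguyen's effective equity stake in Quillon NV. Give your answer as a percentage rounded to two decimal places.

Chidi reaches Quillon along 2 paths.
Direct stake: 27% = 27%.
Via Cinder: 75% × 73% = 54.75%.
Total: 27% + 54.75% = 81.75%.

81.75%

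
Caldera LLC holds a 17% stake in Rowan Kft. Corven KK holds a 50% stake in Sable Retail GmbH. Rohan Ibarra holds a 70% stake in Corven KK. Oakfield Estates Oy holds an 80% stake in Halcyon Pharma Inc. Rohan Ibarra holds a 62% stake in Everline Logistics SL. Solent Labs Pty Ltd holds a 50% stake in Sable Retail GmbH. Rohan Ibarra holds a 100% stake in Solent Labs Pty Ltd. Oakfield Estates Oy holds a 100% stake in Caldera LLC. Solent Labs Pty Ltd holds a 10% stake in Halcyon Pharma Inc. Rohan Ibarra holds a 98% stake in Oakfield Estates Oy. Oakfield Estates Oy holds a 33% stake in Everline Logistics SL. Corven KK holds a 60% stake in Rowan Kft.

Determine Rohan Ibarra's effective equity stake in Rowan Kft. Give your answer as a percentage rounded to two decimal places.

58.66%

Rohan reaches Rowan along 2 paths.
Via Corven: 70% × 60% = 42%.
Via Oakfield → Caldera: 98% × 100% × 17% = 16.66%.
Total: 42% + 16.66% = 58.66%.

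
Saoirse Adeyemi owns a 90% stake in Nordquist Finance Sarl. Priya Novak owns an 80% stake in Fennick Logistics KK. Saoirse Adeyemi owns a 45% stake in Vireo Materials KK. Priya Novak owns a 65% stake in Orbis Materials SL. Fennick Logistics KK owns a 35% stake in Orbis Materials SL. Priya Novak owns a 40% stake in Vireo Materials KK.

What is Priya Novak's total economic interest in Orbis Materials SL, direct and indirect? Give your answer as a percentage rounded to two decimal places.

93.00%

Priya reaches Orbis along 2 paths.
Via Fennick: 80% × 35% = 28%.
Direct stake: 65% = 65%.
Total: 28% + 65% = 93%.
Rounded: 93.00%.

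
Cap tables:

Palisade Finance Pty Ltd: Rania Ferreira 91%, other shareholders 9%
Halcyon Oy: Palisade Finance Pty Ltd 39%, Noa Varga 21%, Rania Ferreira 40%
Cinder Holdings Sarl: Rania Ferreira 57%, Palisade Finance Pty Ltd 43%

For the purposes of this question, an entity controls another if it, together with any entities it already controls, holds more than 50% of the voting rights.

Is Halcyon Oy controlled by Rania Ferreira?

Rania holds 91% of Palisade, so Rania controls Palisade.
Palisade and Rania together hold 39% + 40% = 79% of Halcyon, so Rania controls Halcyon.

Yes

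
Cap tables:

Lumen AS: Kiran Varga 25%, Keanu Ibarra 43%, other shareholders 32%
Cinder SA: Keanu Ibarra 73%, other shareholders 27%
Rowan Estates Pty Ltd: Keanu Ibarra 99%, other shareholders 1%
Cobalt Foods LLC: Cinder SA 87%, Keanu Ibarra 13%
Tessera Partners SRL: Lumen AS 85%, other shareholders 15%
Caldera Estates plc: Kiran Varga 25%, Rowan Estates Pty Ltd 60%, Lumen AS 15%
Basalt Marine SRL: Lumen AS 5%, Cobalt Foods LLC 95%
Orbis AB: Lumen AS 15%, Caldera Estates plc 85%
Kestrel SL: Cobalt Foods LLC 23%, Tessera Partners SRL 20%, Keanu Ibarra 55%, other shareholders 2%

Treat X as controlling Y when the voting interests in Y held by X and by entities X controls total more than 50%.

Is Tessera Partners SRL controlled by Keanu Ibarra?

Keanu holds 73% of Cinder, so Keanu controls Cinder.
Keanu holds 99% of Rowan, so Keanu controls Rowan.
Cinder and Keanu together hold 87% + 13% = 100% of Cobalt, so Keanu controls Cobalt.
Rowan holds 60% of Caldera, so Keanu controls Caldera.
Cobalt holds 95% of Basalt, so Keanu controls Basalt.
Caldera holds 85% of Orbis, so Keanu controls Orbis.
Cobalt and Keanu together hold 23% + 55% = 78% of Kestrel, so Keanu controls Kestrel.
Neither Keanu nor any entity Keanu controls holds any voting interest in Tessera.
So Keanu does not control Tessera.

No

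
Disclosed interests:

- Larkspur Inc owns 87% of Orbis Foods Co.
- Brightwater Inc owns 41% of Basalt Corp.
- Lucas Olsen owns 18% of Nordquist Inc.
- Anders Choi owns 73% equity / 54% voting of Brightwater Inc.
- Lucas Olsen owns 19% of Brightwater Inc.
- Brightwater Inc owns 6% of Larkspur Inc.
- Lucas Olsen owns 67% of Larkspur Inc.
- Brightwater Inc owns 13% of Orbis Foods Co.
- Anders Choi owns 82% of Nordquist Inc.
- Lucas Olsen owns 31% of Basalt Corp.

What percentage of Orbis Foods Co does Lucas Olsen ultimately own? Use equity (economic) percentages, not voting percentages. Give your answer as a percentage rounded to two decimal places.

61.75%

Lucas reaches Orbis along 3 paths.
Via Brightwater: 19% × 13% = 2.47%.
Via Larkspur: 67% × 87% = 58.29%.
Via Brightwater → Larkspur: 19% × 6% × 87% = 0.9918%.
Total: 2.47% + 58.29% + 0.9918% = 61.7518%.
Rounded: 61.75%.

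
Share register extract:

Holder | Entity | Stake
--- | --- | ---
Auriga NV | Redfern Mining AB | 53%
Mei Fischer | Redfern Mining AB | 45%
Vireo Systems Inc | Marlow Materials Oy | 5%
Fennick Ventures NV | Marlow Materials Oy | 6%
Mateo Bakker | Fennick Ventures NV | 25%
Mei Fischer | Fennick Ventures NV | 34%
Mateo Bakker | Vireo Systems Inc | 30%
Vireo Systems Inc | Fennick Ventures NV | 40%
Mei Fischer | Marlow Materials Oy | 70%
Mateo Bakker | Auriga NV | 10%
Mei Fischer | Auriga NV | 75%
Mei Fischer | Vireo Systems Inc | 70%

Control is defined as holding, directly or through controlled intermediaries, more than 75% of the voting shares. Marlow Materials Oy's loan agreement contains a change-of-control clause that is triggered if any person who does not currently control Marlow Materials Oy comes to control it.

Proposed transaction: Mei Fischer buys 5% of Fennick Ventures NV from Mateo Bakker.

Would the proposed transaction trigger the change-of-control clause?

The purchase adds only to Mei's holdings (Mateo's stake shrinks), so Mei is the only person who could newly come to control Marlow.
Mei's largest direct stake is 75% in Auriga, which does not meet the threshold, so Mei controls no company.
In Marlow, Mei's side holds only 70%, not > 75%.
So before the transaction, Mei does not control Marlow.
After the purchase, Mei's direct stake in Fennick rises to 34% + 5% = 39%, and Mateo's stake falls to 20%.
Mei's side now holds 39% of Fennick, not > 75%, so Mei still does not control Fennick.
After the transaction, Mei's side holds 70% of Marlow, not > 75%, so Mei still does not control Marlow.
No new person acquires control, so the clause is not triggered.

No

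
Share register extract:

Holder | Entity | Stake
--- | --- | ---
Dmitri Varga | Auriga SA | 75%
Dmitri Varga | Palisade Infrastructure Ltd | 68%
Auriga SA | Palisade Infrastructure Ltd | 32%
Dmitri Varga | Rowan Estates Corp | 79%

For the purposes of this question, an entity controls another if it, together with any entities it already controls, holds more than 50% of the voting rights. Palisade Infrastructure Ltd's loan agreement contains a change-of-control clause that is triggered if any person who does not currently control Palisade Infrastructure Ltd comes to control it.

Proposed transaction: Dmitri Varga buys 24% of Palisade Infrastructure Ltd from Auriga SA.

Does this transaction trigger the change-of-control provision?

The purchase adds only to Dmitri's holdings (Auriga's stake shrinks), so Dmitri is the only person who could newly come to control Palisade.
Dmitri holds 75% of Auriga, so Dmitri controls Auriga.
Dmitri and Auriga together hold 68% + 32% = 100% of Palisade, so Dmitri controls Palisade.
So Dmitri already controls Palisade before the transaction.
After the purchase, Dmitri's direct stake in Palisade rises to 68% + 24% = 92%, and Auriga's stake falls to 8%.
Dmitri controlled Palisade already, so this is not a new person acquiring control; every other person's position is unchanged or reduced.
No new person acquires control, so the clause is not triggered.

No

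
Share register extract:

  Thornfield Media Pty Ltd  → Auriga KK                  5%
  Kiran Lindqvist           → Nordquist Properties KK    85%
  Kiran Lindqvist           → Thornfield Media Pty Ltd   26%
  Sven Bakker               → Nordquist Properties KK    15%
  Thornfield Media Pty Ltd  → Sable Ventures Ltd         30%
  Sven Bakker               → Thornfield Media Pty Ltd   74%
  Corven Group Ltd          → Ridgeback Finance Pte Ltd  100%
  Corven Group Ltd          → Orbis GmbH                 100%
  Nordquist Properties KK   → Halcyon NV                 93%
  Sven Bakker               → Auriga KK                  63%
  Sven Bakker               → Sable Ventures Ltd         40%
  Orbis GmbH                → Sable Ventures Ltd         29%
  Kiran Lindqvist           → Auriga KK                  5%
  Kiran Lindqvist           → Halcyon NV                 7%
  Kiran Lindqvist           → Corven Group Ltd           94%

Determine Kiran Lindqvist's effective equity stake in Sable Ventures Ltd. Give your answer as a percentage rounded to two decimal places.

Kiran reaches Sable along 2 paths.
Via Thornfield: 26% × 30% = 7.8%.
Via Corven → Orbis: 94% × 100% × 29% = 27.26%.
Total: 7.8% + 27.26% = 35.06%.

35.06%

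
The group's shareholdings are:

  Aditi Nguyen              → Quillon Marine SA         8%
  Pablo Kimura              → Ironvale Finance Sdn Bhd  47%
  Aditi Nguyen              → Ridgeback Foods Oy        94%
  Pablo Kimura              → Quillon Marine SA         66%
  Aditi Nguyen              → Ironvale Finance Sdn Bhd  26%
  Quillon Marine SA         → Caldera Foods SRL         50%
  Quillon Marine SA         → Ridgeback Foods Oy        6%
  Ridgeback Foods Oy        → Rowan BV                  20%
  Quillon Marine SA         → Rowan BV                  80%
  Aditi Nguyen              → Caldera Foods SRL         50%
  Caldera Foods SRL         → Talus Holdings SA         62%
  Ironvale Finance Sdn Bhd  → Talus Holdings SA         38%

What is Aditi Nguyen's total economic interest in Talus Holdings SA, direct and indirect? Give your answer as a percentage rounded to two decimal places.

43.36%

Aditi reaches Talus along 3 paths.
Via Caldera: 50% × 62% = 31%.
Via Quillon → Caldera: 8% × 50% × 62% = 2.48%.
Via Ironvale: 26% × 38% = 9.88%.
Total: 31% + 2.48% + 9.88% = 43.36%.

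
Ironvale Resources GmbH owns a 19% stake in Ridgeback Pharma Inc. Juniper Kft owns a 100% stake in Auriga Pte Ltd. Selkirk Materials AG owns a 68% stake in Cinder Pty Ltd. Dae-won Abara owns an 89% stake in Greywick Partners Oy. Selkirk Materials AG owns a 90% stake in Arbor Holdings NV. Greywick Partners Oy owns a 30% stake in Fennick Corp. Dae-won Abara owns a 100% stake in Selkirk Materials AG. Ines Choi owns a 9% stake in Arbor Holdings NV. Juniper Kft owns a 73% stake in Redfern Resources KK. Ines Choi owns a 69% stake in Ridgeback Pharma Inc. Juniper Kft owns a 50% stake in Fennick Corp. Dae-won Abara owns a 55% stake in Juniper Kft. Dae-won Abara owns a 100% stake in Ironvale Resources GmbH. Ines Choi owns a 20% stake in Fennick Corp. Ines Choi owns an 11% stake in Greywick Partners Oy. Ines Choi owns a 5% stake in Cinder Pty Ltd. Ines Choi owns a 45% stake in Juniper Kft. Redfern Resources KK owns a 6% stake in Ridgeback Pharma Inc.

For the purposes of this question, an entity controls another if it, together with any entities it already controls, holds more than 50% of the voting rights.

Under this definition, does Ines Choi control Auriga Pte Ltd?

Ines holds 69% of Ridgeback, so Ines controls Ridgeback.
Neither Ines nor any entity Ines controls holds any voting interest in Auriga.
So Ines does not control Auriga.

No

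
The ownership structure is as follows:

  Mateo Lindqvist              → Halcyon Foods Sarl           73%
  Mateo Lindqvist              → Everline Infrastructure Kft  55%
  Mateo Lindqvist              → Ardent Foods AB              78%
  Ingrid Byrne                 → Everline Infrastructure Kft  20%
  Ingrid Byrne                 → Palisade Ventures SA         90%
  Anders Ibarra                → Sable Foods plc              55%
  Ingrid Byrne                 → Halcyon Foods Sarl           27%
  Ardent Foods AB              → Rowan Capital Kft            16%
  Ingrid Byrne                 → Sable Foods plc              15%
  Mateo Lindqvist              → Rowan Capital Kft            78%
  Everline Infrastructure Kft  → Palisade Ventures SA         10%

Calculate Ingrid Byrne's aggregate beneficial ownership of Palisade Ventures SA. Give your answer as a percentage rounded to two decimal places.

92.00%

Ingrid reaches Palisade along 2 paths.
Direct stake: 90% = 90%.
Via Everline: 20% × 10% = 2%.
Total: 90% + 2% = 92%.
Rounded: 92.00%.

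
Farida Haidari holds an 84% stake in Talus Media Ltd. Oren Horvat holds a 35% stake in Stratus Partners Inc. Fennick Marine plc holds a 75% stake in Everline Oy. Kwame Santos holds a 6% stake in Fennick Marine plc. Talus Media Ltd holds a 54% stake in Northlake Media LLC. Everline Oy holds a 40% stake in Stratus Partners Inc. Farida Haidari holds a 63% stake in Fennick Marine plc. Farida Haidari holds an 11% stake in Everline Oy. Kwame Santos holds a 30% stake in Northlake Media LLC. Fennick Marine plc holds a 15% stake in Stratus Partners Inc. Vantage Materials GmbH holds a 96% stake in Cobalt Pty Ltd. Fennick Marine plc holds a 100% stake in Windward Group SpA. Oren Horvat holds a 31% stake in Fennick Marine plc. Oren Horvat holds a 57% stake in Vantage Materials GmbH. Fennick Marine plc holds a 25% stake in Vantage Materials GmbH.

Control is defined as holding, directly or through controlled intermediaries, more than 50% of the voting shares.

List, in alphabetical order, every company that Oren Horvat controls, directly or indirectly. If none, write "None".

Cobalt Pty Ltd, Vantage Materials GmbH

Oren holds 57% of Vantage, so Oren controls Vantage.
Vantage holds 96% of Cobalt, so Oren controls Cobalt.
No other company's threshold is met.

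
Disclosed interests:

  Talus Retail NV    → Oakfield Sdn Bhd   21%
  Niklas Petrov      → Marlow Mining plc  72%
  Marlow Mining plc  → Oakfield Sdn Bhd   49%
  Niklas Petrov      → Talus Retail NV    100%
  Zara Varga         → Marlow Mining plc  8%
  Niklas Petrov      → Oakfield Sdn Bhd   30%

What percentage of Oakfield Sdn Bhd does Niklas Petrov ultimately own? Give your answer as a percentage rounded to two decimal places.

Niklas reaches Oakfield along 3 paths.
Via Talus: 100% × 21% = 21%.
Via Marlow: 72% × 49% = 35.28%.
Direct stake: 30% = 30%.
Total: 21% + 35.28% + 30% = 86.28%.

86.28%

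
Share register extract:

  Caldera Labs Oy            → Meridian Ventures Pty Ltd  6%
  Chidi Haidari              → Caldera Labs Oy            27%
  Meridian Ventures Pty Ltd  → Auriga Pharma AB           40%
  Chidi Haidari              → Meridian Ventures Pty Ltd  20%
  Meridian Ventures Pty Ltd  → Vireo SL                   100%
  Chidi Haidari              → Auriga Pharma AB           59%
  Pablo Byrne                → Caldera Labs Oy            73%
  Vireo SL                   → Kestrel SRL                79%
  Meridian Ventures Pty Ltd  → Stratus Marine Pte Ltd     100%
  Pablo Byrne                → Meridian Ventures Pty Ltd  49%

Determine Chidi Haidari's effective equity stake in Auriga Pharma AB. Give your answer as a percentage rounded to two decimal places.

67.65%

Chidi reaches Auriga along 3 paths.
Via Meridian: 20% × 40% = 8%.
Via Caldera → Meridian: 27% × 6% × 40% = 0.648%.
Direct stake: 59% = 59%.
Total: 8% + 0.648% + 59% = 67.648%.
Rounded: 67.65%.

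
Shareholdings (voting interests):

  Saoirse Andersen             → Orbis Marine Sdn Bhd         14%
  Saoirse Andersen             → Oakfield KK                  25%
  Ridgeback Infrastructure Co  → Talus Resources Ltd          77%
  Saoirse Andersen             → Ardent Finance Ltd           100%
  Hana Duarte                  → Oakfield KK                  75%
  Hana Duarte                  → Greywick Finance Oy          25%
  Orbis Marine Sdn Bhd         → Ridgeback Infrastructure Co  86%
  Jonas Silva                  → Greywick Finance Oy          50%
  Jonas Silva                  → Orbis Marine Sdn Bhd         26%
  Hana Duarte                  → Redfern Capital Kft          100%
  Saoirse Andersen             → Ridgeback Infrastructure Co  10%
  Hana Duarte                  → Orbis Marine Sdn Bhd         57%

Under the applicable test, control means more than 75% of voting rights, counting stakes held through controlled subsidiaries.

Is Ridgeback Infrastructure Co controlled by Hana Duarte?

Hana holds 100% of Redfern, so Hana controls Redfern.
Neither Hana nor any entity Hana controls holds any voting interest in Ridgeback.
So Hana does not control Ridgeback.

No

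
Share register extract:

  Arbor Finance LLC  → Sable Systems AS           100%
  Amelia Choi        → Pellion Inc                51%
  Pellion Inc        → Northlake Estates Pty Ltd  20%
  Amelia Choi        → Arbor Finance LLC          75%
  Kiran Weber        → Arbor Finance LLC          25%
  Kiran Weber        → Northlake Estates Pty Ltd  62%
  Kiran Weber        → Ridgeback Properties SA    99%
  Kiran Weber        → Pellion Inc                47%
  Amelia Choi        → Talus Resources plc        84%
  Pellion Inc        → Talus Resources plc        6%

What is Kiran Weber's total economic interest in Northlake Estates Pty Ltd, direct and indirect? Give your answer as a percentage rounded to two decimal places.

71.40%

Kiran reaches Northlake along 2 paths.
Direct stake: 62% = 62%.
Via Pellion: 47% × 20% = 9.4%.
Total: 62% + 9.4% = 71.4%.
Rounded: 71.40%.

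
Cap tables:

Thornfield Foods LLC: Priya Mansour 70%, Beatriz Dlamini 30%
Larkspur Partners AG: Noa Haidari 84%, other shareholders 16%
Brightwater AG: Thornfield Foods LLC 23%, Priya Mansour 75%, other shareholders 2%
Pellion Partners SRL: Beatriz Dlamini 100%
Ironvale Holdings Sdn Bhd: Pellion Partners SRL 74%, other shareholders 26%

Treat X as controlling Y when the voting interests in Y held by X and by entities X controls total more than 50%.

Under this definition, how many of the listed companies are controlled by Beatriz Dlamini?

2

Beatriz holds 100% of Pellion, so Beatriz controls Pellion.
Pellion holds 74% of Ironvale, so Beatriz controls Ironvale.
No other company's threshold is met.
Beatriz controls 2 companies.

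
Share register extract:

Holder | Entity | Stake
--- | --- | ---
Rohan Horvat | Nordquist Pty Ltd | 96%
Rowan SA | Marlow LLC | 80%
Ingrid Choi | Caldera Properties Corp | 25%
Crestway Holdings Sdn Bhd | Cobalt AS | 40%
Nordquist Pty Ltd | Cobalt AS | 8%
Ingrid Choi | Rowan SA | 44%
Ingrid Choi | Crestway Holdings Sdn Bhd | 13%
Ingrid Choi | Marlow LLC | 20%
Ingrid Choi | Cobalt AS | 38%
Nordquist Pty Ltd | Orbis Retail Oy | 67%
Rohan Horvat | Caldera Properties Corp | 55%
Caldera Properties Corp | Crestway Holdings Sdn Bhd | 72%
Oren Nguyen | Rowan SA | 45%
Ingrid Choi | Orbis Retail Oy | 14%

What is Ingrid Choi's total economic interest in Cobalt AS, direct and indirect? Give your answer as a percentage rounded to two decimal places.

50.40%

Ingrid reaches Cobalt along 3 paths.
Direct stake: 38% = 38%.
Via Crestway: 13% × 40% = 5.2%.
Via Caldera → Crestway: 25% × 72% × 40% = 7.2%.
Total: 38% + 5.2% + 7.2% = 50.4%.
Rounded: 50.40%.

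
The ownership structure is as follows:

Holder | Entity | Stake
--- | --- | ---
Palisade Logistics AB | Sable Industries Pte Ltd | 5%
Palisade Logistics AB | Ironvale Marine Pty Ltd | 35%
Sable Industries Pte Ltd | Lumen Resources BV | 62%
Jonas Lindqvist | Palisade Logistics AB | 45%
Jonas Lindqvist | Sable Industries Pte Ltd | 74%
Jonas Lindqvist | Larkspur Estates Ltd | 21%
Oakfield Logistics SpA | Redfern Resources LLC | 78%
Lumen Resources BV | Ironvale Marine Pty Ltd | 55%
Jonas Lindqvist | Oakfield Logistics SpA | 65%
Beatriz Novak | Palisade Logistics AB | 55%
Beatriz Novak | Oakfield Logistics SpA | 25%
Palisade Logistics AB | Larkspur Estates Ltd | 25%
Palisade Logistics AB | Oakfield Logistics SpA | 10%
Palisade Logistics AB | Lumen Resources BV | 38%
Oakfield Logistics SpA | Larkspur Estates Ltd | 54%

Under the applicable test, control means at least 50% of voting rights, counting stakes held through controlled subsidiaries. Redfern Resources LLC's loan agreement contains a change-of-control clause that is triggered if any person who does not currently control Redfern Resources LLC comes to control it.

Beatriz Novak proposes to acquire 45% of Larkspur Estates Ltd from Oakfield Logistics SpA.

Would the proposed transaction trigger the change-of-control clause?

The purchase adds only to Beatriz's holdings (Oakfield's stake shrinks), so Beatriz is the only person who could newly come to control Redfern.
Beatriz holds 55% of Palisade, so Beatriz controls Palisade.
Neither Beatriz nor any entity Beatriz controls holds any voting interest in Redfern.
So before the transaction, Beatriz does not control Redfern.
After the purchase, Beatriz holds 45% of Larkspur directly, and Oakfield's stake falls to 9%.
Palisade and Beatriz together hold 25% + 45% = 70% of Larkspur, so Beatriz controls Larkspur.
After the transaction, neither Beatriz nor any entity Beatriz controls holds a voting interest in Redfern, so Beatriz still does not control it.
No new person acquires control, so the clause is not triggered.

No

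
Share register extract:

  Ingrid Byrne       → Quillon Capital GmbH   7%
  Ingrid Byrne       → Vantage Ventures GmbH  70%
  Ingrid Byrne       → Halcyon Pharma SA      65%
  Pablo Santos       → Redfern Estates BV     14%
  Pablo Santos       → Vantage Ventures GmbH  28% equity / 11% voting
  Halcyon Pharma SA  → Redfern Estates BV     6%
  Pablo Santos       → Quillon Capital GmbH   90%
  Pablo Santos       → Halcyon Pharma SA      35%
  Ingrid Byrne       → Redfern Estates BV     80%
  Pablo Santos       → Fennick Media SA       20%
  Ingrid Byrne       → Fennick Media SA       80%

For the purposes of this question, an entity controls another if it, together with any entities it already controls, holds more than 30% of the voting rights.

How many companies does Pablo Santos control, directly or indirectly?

Pablo holds 35% of Halcyon, so Pablo controls Halcyon.
Pablo holds 90% of Quillon, so Pablo controls Quillon.
No other company's threshold is met.
Pablo controls 2 companies.

2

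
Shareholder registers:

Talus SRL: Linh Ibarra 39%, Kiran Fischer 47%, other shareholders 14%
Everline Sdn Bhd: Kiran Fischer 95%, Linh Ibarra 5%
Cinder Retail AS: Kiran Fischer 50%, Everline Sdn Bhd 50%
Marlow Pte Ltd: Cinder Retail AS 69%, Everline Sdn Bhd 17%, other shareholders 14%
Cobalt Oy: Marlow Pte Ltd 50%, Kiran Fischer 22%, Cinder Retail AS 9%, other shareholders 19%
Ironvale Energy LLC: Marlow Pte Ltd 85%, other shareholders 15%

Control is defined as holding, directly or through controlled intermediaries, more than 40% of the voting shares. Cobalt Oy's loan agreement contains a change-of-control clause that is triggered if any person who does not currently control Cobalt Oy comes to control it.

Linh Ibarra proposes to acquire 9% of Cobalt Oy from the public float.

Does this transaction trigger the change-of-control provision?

No

The purchase changes only Linh's holdings, so Linh is the only person who could newly come to control Cobalt.
Linh's largest direct stake is 39% in Talus, which does not meet the threshold, so Linh controls no company.
Neither Linh nor any entity Linh controls holds any voting interest in Cobalt.
So before the transaction, Linh does not control Cobalt.
After the purchase, Linh holds 9% of Cobalt directly.
After the transaction, Linh's side holds 9% of Cobalt, not > 40%, so Linh still does not control Cobalt.
No new person acquires control, so the clause is not triggered.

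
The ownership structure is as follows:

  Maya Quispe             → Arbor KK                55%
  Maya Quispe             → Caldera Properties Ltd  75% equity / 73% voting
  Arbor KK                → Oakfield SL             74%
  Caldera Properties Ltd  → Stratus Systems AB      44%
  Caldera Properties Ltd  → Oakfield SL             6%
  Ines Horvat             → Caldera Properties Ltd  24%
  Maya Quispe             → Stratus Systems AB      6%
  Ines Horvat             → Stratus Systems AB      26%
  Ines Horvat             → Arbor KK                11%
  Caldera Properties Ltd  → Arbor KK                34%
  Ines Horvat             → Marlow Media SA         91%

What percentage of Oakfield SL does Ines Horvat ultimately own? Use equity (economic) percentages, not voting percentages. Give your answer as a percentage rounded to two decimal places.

Ines reaches Oakfield along 3 paths.
Via Caldera: 24% × 6% = 1.44%.
Via Arbor: 11% × 74% = 8.14%.
Via Caldera → Arbor: 24% × 34% × 74% = 6.0384%.
Total: 1.44% + 8.14% + 6.0384% = 15.6184%.
Rounded: 15.62%.

15.62%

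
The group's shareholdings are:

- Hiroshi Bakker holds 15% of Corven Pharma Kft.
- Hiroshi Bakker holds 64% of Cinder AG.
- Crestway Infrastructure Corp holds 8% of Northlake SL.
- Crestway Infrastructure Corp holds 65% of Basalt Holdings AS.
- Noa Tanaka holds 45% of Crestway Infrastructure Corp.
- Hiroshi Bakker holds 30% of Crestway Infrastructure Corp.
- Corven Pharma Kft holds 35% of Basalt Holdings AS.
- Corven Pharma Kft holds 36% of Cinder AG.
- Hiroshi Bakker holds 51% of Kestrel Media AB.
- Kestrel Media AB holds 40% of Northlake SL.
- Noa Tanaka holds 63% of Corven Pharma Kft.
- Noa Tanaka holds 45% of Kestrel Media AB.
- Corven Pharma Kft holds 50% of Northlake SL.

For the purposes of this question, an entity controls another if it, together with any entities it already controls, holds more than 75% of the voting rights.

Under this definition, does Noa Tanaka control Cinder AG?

No

Noa's largest direct stake is 63% in Corven, which does not meet the threshold, so Noa controls no company.
Neither Noa nor any entity Noa controls holds any voting interest in Cinder.
So Noa does not control Cinder.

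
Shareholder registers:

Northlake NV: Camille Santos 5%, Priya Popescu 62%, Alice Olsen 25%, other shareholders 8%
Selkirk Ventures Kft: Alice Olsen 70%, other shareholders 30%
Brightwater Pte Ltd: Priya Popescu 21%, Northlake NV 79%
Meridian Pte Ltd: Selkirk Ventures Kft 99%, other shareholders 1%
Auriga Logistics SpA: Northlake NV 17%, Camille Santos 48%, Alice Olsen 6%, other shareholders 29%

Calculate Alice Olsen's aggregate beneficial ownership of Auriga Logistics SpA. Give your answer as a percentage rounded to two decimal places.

Alice reaches Auriga along 2 paths.
Via Northlake: 25% × 17% = 4.25%.
Direct stake: 6% = 6%.
Total: 4.25% + 6% = 10.25%.

10.25%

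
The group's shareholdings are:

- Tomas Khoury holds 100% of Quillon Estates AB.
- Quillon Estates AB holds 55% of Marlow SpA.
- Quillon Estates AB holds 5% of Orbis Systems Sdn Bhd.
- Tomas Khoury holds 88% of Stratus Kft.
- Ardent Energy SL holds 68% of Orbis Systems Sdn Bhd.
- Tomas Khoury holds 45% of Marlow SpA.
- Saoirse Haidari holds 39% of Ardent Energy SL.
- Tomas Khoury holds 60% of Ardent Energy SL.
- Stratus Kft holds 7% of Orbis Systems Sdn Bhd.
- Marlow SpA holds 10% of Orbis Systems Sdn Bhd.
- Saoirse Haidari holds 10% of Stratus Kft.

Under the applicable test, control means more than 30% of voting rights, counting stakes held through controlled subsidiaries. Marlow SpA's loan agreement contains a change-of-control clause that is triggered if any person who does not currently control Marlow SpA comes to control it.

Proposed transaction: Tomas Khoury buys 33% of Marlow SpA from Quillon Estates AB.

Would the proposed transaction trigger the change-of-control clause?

The purchase adds only to Tomas's holdings (Quillon's stake shrinks), so Tomas is the only person who could newly come to control Marlow.
Tomas holds 100% of Quillon, so Tomas controls Quillon.
Tomas and Quillon together hold 45% + 55% = 100% of Marlow, so Tomas controls Marlow.
So Tomas already controls Marlow before the transaction.
After the purchase, Tomas's direct stake in Marlow rises to 45% + 33% = 78%, and Quillon's stake falls to 22%.
Tomas controlled Marlow already, so this is not a new person acquiring control; every other person's position is unchanged or reduced.
No new person acquires control, so the clause is not triggered.

No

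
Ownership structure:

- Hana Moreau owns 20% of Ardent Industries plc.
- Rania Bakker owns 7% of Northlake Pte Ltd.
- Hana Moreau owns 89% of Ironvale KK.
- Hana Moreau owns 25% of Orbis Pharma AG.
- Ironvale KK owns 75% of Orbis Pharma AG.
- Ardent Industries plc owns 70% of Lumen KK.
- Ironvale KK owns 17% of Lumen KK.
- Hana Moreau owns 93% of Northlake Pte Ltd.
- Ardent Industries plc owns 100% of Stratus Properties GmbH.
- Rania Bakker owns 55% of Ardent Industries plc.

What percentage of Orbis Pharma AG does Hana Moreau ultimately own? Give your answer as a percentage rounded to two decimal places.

91.75%

Hana reaches Orbis along 2 paths.
Direct stake: 25% = 25%.
Via Ironvale: 89% × 75% = 66.75%.
Total: 25% + 66.75% = 91.75%.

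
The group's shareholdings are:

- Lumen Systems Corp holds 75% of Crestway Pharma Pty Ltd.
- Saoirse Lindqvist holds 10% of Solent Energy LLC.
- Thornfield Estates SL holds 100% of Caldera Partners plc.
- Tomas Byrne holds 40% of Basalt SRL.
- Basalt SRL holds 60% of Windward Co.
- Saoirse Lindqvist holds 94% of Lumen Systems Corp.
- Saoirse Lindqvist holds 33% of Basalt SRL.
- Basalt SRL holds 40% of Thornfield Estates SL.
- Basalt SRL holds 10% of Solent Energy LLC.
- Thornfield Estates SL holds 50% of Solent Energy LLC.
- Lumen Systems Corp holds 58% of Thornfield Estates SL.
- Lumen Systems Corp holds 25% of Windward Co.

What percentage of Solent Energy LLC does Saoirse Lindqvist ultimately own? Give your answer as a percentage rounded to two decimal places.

47.16%

Saoirse reaches Solent along 4 paths.
Via Basalt: 33% × 10% = 3.3%.
Direct stake: 10% = 10%.
Via Lumen → Thornfield: 94% × 58% × 50% = 27.26%.
Via Basalt → Thornfield: 33% × 40% × 50% = 6.6%.
Total: 3.3% + 10% + 27.26% + 6.6% = 47.16%.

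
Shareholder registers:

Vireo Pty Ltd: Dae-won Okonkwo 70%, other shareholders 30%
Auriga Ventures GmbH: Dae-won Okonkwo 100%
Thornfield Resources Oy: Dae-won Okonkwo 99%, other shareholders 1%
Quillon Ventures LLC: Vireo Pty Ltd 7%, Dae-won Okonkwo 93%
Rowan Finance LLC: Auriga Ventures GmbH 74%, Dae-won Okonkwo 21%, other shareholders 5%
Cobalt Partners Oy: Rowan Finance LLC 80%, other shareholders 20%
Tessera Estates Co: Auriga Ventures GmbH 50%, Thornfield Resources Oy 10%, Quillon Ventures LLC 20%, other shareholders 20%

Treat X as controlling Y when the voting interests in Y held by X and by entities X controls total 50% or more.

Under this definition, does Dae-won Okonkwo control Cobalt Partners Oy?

Yes

Dae-won holds 100% of Auriga, so Dae-won controls Auriga.
Auriga and Dae-won together hold 74% + 21% = 95% of Rowan, so Dae-won controls Rowan.
Rowan holds 80% of Cobalt, so Dae-won controls Cobalt.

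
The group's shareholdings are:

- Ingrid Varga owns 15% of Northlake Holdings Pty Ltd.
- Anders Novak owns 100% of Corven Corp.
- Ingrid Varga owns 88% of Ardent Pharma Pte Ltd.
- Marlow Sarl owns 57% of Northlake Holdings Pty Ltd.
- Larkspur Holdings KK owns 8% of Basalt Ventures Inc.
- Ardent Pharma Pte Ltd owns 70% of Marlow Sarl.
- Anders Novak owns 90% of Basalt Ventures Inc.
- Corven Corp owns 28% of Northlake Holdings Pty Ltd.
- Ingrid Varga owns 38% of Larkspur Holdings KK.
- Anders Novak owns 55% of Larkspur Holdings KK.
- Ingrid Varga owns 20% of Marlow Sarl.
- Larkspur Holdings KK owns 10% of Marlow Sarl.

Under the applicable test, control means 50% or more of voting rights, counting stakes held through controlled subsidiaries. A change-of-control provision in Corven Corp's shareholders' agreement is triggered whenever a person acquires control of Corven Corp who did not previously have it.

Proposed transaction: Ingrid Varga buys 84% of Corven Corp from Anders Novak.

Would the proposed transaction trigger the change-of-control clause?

Yes

The purchase adds only to Ingrid's holdings (Anders's stake shrinks), so Ingrid is the only person who could newly come to control Corven.
Ingrid holds 88% of Ardent, so Ingrid controls Ardent.
Ingrid and Ardent together hold 20% + 70% = 90% of Marlow, so Ingrid controls Marlow.
Marlow and Ingrid together hold 57% + 15% = 72% of Northlake, so Ingrid controls Northlake.
Neither Ingrid nor any entity Ingrid controls holds any voting interest in Corven.
So before the transaction, Ingrid does not control Corven.
After the purchase, Ingrid holds 84% of Corven directly, and Anders's stake falls to 16%.
Ingrid holds 84% of Corven, so Ingrid controls Corven.
Ingrid did not control Corven before and does after, so the clause is triggered.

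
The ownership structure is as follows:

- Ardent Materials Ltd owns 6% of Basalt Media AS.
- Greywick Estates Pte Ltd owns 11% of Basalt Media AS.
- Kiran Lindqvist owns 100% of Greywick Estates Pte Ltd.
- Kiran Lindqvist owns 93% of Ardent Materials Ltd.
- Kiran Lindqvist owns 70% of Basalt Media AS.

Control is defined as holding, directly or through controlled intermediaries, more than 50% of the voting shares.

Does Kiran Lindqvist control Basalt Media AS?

Yes

Kiran holds 93% of Ardent, so Kiran controls Ardent.
Kiran holds 100% of Greywick, so Kiran controls Greywick.
Greywick and Ardent and Kiran together hold 11% + 6% + 70% = 87% of Basalt, so Kiran controls Basalt.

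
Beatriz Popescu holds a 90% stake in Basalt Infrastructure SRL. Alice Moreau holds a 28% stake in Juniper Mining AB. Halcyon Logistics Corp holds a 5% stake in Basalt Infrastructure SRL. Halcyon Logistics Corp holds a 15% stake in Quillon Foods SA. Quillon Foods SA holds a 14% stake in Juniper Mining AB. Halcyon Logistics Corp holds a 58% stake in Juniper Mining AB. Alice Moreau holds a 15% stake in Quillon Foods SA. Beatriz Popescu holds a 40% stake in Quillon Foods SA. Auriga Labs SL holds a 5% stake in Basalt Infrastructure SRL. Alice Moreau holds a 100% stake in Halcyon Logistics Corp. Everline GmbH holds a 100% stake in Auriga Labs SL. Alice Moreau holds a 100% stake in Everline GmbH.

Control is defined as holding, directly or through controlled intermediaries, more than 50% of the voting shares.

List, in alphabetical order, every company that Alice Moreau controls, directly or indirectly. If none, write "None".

Alice holds 100% of Halcyon, so Alice controls Halcyon.
Alice holds 100% of Everline, so Alice controls Everline.
Halcyon and Alice together hold 58% + 28% = 86% of Juniper, so Alice controls Juniper.
Everline holds 100% of Auriga, so Alice controls Auriga.
No other company's threshold is met.

Auriga Labs SL, Everline GmbH, Halcyon Logistics Corp, Juniper Mining AB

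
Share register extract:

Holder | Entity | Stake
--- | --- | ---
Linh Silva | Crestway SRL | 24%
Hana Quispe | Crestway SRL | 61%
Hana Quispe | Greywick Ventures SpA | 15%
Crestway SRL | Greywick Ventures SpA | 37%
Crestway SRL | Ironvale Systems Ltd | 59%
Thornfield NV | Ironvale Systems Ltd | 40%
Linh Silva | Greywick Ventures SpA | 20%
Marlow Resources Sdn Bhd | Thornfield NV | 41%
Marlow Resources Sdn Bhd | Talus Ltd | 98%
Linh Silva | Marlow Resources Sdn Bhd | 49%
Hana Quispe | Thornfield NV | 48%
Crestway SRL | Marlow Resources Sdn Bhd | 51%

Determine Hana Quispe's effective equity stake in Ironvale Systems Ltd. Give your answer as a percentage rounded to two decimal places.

Hana reaches Ironvale along 3 paths.
Via Thornfield: 48% × 40% = 19.2%.
Via Crestway → Marlow → Thornfield: 61% × 51% × 41% × 40% = 5.10204%.
Via Crestway: 61% × 59% = 35.99%.
Total: 19.2% + 5.10204% + 35.99% = 60.29204%.
Rounded: 60.29%.

60.29%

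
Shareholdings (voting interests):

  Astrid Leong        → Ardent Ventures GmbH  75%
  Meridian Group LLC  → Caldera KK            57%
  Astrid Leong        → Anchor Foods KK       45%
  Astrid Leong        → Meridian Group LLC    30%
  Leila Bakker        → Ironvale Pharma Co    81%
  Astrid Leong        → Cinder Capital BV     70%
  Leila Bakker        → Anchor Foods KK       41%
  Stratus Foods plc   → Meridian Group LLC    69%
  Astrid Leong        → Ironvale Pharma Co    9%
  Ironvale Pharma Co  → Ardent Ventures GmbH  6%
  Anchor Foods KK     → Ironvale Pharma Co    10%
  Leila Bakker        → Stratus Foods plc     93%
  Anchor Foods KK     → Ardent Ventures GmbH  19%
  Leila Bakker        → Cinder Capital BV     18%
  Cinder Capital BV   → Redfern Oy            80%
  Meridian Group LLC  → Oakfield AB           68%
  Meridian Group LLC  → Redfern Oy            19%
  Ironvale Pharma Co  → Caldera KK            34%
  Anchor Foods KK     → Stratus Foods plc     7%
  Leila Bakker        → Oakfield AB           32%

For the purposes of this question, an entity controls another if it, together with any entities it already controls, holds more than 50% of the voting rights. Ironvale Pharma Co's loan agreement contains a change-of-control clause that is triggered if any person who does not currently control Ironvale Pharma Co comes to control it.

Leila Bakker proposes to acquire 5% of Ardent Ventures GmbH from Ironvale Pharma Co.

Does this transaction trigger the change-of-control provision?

No

The purchase adds only to Leila's holdings (Ironvale's stake shrinks), so Leila is the only person who could newly come to control Ironvale.
Leila holds 81% of Ironvale, so Leila controls Ironvale.
So Leila already controls Ironvale before the transaction.
After the purchase, Leila holds 5% of Ardent directly, and Ironvale's stake falls to 1%.
Leila controlled Ironvale already, so this is not a new person acquiring control; every other person's position is unchanged or reduced.
No new person acquires control, so the clause is not triggered.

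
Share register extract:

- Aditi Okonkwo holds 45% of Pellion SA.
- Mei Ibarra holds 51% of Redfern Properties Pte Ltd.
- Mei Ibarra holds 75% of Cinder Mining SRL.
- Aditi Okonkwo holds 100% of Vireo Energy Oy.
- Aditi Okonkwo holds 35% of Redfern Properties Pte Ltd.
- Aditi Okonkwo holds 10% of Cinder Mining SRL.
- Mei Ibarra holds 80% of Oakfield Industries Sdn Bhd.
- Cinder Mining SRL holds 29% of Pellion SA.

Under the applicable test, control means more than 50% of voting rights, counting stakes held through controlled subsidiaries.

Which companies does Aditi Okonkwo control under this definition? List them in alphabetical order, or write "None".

Vireo Energy Oy

Aditi holds 100% of Vireo, so Aditi controls Vireo.
No other company's threshold is met.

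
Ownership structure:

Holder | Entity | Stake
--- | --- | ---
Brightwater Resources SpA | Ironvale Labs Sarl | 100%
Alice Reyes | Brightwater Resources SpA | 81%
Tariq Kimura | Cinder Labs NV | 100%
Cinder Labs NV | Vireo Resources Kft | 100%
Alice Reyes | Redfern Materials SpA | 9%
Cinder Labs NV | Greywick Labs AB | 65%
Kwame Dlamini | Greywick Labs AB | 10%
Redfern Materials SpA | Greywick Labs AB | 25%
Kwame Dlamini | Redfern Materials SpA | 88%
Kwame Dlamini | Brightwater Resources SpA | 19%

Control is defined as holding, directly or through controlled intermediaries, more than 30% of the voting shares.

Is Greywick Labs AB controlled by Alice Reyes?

No

Alice holds 81% of Brightwater, so Alice controls Brightwater.
Brightwater holds 100% of Ironvale, so Alice controls Ironvale.
Neither Alice nor any entity Alice controls holds any voting interest in Greywick.
So Alice does not control Greywick.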